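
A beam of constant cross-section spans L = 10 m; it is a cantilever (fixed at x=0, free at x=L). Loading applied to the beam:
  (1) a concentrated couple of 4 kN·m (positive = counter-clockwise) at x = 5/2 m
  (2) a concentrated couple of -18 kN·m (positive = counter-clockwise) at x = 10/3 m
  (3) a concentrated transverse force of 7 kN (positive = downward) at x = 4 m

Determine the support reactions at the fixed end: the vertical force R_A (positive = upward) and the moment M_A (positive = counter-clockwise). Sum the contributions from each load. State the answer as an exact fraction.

Load 1 — applied couple M₀=4 kN·m at a=5/2 m (b=L-a=15/2):
  R_A = 0 kN
  M_A = -M₀ = -4 kN·m
Load 2 — applied couple M₀=-18 kN·m at a=10/3 m (b=L-a=20/3):
  R_A = 0 kN
  M_A = -M₀ = -(-18) = 18 kN·m
Load 3 — point force P=7 kN at a=4 m (b=L-a=6):
  R_A = P = 7 kN
  M_A = Pa = 7·4 = 28 kN·m
Superposition: R_A = 7 kN, M_A = 42 kN·m

R_A = 7 kN, M_A = 42 kN·m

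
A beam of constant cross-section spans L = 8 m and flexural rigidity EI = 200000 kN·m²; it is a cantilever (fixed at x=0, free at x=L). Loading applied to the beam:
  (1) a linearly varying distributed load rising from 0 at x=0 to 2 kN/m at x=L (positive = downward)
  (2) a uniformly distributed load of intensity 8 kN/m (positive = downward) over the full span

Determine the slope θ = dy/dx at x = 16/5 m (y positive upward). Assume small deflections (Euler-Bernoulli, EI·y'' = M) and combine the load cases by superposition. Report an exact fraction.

θ(16/5) = -18512/5859375 rad

Load 1 — triangular load w₀=2 kN/m (0→w₀ over full span):
  θ_1 = (w₀Lx²/4-w₀L²x/3-w₀x⁴/(24L))/EI = (2·8·(16/5)²/4-2·8²·(16/5)/3-2·(16/5)⁴/(24·8))/200000 = -944/1953125 rad
Load 2 — uniform load w=8 kN/m over full span:
  θ_2 = -wx(x²-3Lx+3L²)/(6EI) = -8·(16/5)·((16/5)²-3·8·(16/5)+3·8²)/(6·200000) = -3136/1171875 rad
Superposition: θ = Σ θ_i = -18512/5859375 rad ≈ -0.003159 rad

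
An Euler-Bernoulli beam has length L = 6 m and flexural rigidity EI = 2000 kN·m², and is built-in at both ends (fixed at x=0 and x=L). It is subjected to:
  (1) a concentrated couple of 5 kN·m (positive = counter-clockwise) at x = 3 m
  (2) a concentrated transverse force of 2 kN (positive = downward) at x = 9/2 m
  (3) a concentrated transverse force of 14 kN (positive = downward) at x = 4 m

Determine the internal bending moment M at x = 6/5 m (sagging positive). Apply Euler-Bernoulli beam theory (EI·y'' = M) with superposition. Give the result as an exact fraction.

Load 1 — applied couple M₀=5 kN·m at a=3 m (b=L-a=3):
  M_1 = R_Ax - M_A  [x≤a] with R_A=5/4, M_A=5/4 = (5/4)·(6/5) - (5/4) = 1/4 kN·m
Load 2 — point force P=2 kN at a=9/2 m (b=L-a=3/2):
  M_2 = Pb²(3a+b)x/L³ - Pab²/L²  [x≤a] = 2·(3/2)²·(3·(9/2)+(3/2))·(6/5)/6³ - 2·(9/2)·(3/2)²/6² = -3/16 kN·m
Load 3 — point force P=14 kN at a=4 m (b=L-a=2):
  M_3 = Pb²(3a+b)x/L³ - Pab²/L²  [x≤a] = 14·2²·(3·4+2)·(6/5)/6³ - 14·4·2²/6² = -28/15 kN·m
Superposition: M = Σ M_i = -433/240 kN·m ≈ -1.804167 kN·m

M(6/5) = -433/240 kN·m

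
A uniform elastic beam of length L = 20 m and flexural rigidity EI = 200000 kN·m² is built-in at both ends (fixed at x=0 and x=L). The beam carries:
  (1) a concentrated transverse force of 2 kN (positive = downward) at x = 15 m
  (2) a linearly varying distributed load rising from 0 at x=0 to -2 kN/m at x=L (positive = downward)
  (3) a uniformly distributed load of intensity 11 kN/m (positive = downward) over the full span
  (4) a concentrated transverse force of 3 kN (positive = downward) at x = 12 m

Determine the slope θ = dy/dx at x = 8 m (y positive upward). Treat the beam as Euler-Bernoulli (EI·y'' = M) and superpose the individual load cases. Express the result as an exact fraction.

θ(8) = -41361/25000000 rad

Load 1 — point force P=2 kN at a=15 m (b=L-a=5):
  θ_1 = -Pb²x(2aL-(3a+b)x)/(2L³EI)  [x≤a] = -2·5²·8·(2·15·20-(3·15+5)·8)/(2·20³·200000) = -1/40000 rad
Load 2 — triangular load w₀=-2 kN/m (0→w₀ over full span):
  θ_2 = -w₀(2x(L-x)(L-2x)(x+2L)+x²(L-x)²)/(120LEI) = -(-2)·(2·8·(20-8)·(20-2·8)·(8+2·20)+8²·(20-8)²)/(120·20·200000) = 3/15625 rad
Load 3 — uniform load w=11 kN/m over full span:
  θ_3 = -wx(L-x)(L-2x)/(12EI) = -11·8·(20-8)·(20-2·8)/(12·200000) = -11/6250 rad
Load 4 — point force P=3 kN at a=12 m (b=L-a=8):
  θ_4 = -Pb²x(2aL-(3a+b)x)/(2L³EI)  [x≤a] = -3·8²·8·(2·12·20-(3·12+8)·8)/(2·20³·200000) = -24/390625 rad
Superposition: θ = Σ θ_i = -41361/25000000 rad ≈ -0.001654 rad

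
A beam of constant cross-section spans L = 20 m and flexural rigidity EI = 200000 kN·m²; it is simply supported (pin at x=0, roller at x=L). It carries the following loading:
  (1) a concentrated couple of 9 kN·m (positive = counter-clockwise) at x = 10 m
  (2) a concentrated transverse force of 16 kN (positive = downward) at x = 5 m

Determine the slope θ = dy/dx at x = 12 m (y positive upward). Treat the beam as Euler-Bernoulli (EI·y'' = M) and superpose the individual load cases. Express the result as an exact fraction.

Load 1 — applied couple M₀=9 kN·m at a=10 m (b=L-a=10):
  θ_1 = (M₀x²/(2L)-M₀(x-a)+C₁)/EI  [x>a] with C₁=M₀(3b²-L²)/(6L)=-15/2 = (9·12²/(2·20)-9·(12-10)+(-15/2))/200000 = 69/2000000 rad
Load 2 — point force P=16 kN at a=5 m (b=L-a=15):
  θ_2 = -Pa(2L²-6Lx+3x²+a²)/(6LEI)  [x>a] = -16·5·(2·20²-6·20·12+3·12²+5²)/(6·20·200000) = 61/100000 rad
Superposition: θ = Σ θ_i = 1289/2000000 rad ≈ 0.000644 rad

θ(12) = 1289/2000000 rad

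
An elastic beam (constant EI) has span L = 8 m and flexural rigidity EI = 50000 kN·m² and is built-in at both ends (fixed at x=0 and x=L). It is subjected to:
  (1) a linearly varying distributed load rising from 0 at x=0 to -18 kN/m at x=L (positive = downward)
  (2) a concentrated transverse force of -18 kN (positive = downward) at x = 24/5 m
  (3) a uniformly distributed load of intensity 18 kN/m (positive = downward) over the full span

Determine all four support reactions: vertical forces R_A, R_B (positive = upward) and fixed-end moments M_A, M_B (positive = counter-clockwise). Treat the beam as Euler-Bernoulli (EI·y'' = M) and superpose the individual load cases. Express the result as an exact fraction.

Load 1 — triangular load w₀=-18 kN/m (0→w₀ over full span):
  R_A = 3w₀L/20 = 3·(-18)·8/20 = -108/5 kN
  M_A = w₀L²/30 = (-18)·8²/30 = -192/5 kN·m
  R_B = 7w₀L/20 = 7·(-18)·8/20 = -252/5 kN
  M_B = -w₀L²/20 = -(-18)·8²/20 = 288/5 kN·m
Load 2 — point force P=-18 kN at a=24/5 m (b=L-a=16/5):
  R_A = Pb²(3a+b)/L³ = (-18)·(16/5)²·(3·(24/5)+(16/5))/8³ = -792/125 kN
  M_A = Pab²/L² = (-18)·(24/5)·(16/5)²/8² = -1728/125 kN·m
  R_B = Pa²(a+3b)/L³ = (-18)·(24/5)²·((24/5)+3·(16/5))/8³ = -1458/125 kN
  M_B = -Pa²b/L² = -(-18)·(24/5)²·(16/5)/8² = 2592/125 kN·m
Load 3 — uniform load w=18 kN/m over full span:
  R_A = wL/2 = 18·8/2 = 72 kN
  M_A = wL²/12 = 18·8²/12 = 96 kN·m
  R_B = wL/2 = 18·8/2 = 72 kN
  M_B = -wL²/12 = -18·8²/12 = -96 kN·m
Superposition: R_A = 5508/125 kN, M_A = 5472/125 kN·m, R_B = 1242/125 kN, M_B = -2208/125 kN·m

R_A = 5508/125 kN, M_A = 5472/125 kN·m, R_B = 1242/125 kN, M_B = -2208/125 kN·m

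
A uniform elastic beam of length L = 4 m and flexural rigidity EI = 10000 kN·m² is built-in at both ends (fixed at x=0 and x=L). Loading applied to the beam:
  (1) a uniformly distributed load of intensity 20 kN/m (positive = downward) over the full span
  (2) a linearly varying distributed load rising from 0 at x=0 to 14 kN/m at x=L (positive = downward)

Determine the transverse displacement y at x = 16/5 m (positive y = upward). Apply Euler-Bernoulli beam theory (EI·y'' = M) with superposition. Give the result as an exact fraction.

y(16/5) = -7424/9765625 m

Load 1 — uniform load w=20 kN/m over full span:
  y_1 = -wx²(L-x)²/(24EI) = -20·(16/5)²·(4-(16/5))²/(24·10000) = -128/234375 m
Load 2 — triangular load w₀=14 kN/m (0→w₀ over full span):
  y_2 = -w₀x²(L-x)²(x+2L)/(120LEI) = -14·(16/5)²·(4-(16/5))²·((16/5)+2·4)/(120·4·10000) = -6272/29296875 m
Superposition: y = Σ y_i = -7424/9765625 m ≈ -0.000760 m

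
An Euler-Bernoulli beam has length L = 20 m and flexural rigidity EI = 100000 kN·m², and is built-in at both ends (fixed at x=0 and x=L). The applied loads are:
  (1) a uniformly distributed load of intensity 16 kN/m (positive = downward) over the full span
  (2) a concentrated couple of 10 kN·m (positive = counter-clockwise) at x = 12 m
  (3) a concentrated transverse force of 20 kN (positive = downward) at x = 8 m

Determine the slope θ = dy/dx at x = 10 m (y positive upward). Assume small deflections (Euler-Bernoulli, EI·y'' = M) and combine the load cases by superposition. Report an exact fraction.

Load 1 — uniform load w=16 kN/m over full span:
  θ_1 = -wx(L-x)(L-2x)/(12EI) = -16·10·(20-10)·(20-2·10)/(12·100000) = 0 rad
Load 2 — applied couple M₀=10 kN·m at a=12 m (b=L-a=8):
  θ_2 = (R_Ax²/2 - M_Ax)/EI  [x≤a] with R_A=18/25, M_A=16/5 = ((18/25)·10²/2 - (16/5)·10)/100000 = 1/25000 rad
Load 3 — point force P=20 kN at a=8 m (b=L-a=12):
  θ_3 = Pa²(L-x)(2bL-(3b+a)(L-x))/(2L³EI)  [x>a] = 20·8²·(20-10)·(2·12·20-(3·12+8)·(20-10))/(2·20³·100000) = 1/3125 rad
Superposition: θ = Σ θ_i = 9/25000 rad ≈ 0.000360 rad

θ(10) = 9/25000 rad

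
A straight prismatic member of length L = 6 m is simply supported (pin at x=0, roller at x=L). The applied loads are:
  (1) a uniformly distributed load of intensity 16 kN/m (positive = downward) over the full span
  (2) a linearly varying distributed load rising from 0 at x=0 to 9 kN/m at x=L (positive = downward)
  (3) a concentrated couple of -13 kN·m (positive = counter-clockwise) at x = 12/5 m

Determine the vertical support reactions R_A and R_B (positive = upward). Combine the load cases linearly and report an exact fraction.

Load 1 — uniform load w=16 kN/m over full span:
  R_A = wL/2 = 16·6/2 = 48 kN
  R_B = wL/2 = 16·6/2 = 48 kN
Load 2 — triangular load w₀=9 kN/m (0→w₀ over full span):
  R_A = w₀L/6 = 9·6/6 = 9 kN
  R_B = w₀L/3 = 9·6/3 = 18 kN
Load 3 — applied couple M₀=-13 kN·m at a=12/5 m (b=L-a=18/5):
  R_A = M₀/L = (-13)/6 = -13/6 kN
  R_B = -M₀/L = -(-13)/6 = 13/6 kN
Superposition: R_A = 329/6 kN, R_B = 409/6 kN

R_A = 329/6 kN, R_B = 409/6 kN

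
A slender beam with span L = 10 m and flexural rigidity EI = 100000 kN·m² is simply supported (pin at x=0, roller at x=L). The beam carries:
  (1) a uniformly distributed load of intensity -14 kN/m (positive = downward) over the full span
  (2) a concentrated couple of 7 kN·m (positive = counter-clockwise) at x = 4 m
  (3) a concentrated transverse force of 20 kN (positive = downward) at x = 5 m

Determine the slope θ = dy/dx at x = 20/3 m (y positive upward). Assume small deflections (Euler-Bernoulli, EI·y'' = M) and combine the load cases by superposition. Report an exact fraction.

Load 1 — uniform load w=-14 kN/m over full span:
  θ_1 = -w(L³-6Lx²+4x³)/(24EI) = -(-14)·(10³-6·10·(20/3)²+4·(20/3)³)/(24·100000) = -91/32400 rad
Load 2 — applied couple M₀=7 kN·m at a=4 m (b=L-a=6):
  θ_2 = (M₀x²/(2L)-M₀(x-a)+C₁)/EI  [x>a] with C₁=M₀(3b²-L²)/(6L)=14/15 = (7·(20/3)²/(2·10)-7·((20/3)-4)+(14/15))/100000 = -49/2250000 rad
Load 3 — point force P=20 kN at a=5 m (b=L-a=5):
  θ_3 = -Pa(2L²-6Lx+3x²+a²)/(6LEI)  [x>a] = -20·5·(2·10²-6·10·(20/3)+3·(20/3)²+5²)/(6·10·100000) = 1/1440 rad
Superposition: θ = Σ θ_i = -86507/40500000 rad ≈ -0.002136 rad

θ(20/3) = -86507/40500000 rad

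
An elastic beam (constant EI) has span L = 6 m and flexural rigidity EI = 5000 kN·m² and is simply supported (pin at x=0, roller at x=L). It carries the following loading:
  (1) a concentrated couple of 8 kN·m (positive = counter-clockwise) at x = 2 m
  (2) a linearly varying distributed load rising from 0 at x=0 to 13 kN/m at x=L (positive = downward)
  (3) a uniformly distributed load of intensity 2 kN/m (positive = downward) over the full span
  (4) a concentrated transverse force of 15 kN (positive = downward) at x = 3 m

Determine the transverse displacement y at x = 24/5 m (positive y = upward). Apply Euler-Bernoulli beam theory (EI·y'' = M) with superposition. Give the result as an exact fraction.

Load 1 — applied couple M₀=8 kN·m at a=2 m (b=L-a=4):
  y_1 = (M₀x³/(6L)-M₀(x-a)²/2+C₁x)/EI  [x>a] with C₁=M₀(3b²-L²)/(6L)=8/3 = (8·(24/5)³/(6·6)-8·((24/5)-2)²/2+(8/3)·(24/5))/5000 = 94/78125 m
Load 2 — triangular load w₀=13 kN/m (0→w₀ over full span):
  y_2 = -w₀x(7L⁴-10L²x²+3x⁴)/(360LEI) = -13·(24/5)·(7·6⁴-10·6²·(24/5)²+3·(24/5)⁴)/(360·6·5000) = -133731/9765625 m
Load 3 — uniform load w=2 kN/m over full span:
  y_3 = -wx(L³-2Lx²+x³)/(24EI) = -2·(24/5)·(6³-2·6·(24/5)²+(24/5)³)/(24·5000) = -1566/390625 m
Load 4 — point force P=15 kN at a=3 m (b=L-a=3):
  y_4 = -Pa(L-x)(2Lx-a²-x²)/(6LEI)  [x>a] = -15·3·(6-(24/5))·(2·6·(24/5)-3²-(24/5)²)/(6·6·5000) = -1917/250000 m
Superposition: y = Σ y_i = -3776221/156250000 m ≈ -0.024168 m

y(24/5) = -3776221/156250000 m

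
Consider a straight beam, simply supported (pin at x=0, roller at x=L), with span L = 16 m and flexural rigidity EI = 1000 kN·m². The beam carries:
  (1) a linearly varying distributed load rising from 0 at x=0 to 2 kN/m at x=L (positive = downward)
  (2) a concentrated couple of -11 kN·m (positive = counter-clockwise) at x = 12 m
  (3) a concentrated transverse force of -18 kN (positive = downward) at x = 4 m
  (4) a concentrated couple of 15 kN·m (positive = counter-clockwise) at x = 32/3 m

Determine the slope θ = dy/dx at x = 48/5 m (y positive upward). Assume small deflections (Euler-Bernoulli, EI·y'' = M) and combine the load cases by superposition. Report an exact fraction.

θ(48/5) = -415339/11250000 rad

Load 1 — triangular load w₀=2 kN/m (0→w₀ over full span):
  θ_1 = -w₀(7L⁴-30L²x²+15x⁴)/(360LEI) = -2·(7·16⁴-30·16²·(48/5)²+15·(48/5)⁴)/(360·16·1000) = 29696/703125 rad
Load 2 — applied couple M₀=-11 kN·m at a=12 m (b=L-a=4):
  θ_2 = (M₀x²/(2L)+C₁)/EI  [x≤a] with C₁=M₀(3b²-L²)/(6L)=143/6 = ((-11)·(48/5)²/(2·16)+(143/6))/1000 = -1177/150000 rad
Load 3 — point force P=-18 kN at a=4 m (b=L-a=12):
  θ_3 = -Pa(2L²-6Lx+3x²+a²)/(6LEI)  [x>a] = -(-18)·4·(2·16²-6·16·(48/5)+3·(48/5)²+4²)/(6·16·1000) = -549/6250 rad
Load 4 — applied couple M₀=15 kN·m at a=32/3 m (b=L-a=16/3):
  θ_4 = (M₀x²/(2L)+C₁)/EI  [x≤a] with C₁=M₀(3b²-L²)/(6L)=-80/3 = (15·(48/5)²/(2·16)+(-80/3))/1000 = 31/1875 rad
Superposition: θ = Σ θ_i = -415339/11250000 rad ≈ -0.036919 rad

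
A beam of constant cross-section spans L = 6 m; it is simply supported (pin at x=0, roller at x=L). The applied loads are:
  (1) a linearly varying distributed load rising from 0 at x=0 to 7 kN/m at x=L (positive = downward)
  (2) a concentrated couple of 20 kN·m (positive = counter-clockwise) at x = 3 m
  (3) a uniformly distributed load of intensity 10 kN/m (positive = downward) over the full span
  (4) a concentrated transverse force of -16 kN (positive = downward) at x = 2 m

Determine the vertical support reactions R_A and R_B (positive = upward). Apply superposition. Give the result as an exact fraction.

R_A = 89/3 kN, R_B = 106/3 kN

Load 1 — triangular load w₀=7 kN/m (0→w₀ over full span):
  R_A = w₀L/6 = 7·6/6 = 7 kN
  R_B = w₀L/3 = 7·6/3 = 14 kN
Load 2 — applied couple M₀=20 kN·m at a=3 m (b=L-a=3):
  R_A = M₀/L = 20/6 = 10/3 kN
  R_B = -M₀/L = -20/6 = -10/3 kN
Load 3 — uniform load w=10 kN/m over full span:
  R_A = wL/2 = 10·6/2 = 30 kN
  R_B = wL/2 = 10·6/2 = 30 kN
Load 4 — point force P=-16 kN at a=2 m (b=L-a=4):
  R_A = Pb/L = (-16)·4/6 = -32/3 kN
  R_B = Pa/L = (-16)·2/6 = -16/3 kN
Superposition: R_A = 89/3 kN, R_B = 106/3 kN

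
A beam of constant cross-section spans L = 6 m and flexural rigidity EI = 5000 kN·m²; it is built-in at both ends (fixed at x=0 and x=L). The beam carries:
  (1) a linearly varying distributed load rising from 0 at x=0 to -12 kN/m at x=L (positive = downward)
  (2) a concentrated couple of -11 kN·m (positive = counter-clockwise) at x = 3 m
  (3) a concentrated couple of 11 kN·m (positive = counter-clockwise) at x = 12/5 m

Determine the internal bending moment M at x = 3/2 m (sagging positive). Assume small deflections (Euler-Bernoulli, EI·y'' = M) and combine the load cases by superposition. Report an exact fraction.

M(3/2) = 59/100 kN·m

Load 1 — triangular load w₀=-12 kN/m (0→w₀ over full span):
  M_1 = 3w₀Lx/20 - w₀L²/30 - w₀x³/(6L) = 3·(-12)·6·(3/2)/20 - (-12)·6²/30 - (-12)·(3/2)³/(6·6) = -27/40 kN·m
Load 2 — applied couple M₀=-11 kN·m at a=3 m (b=L-a=3):
  M_2 = R_Ax - M_A  [x≤a] with R_A=-11/4, M_A=-11/4 = (-11/4)·(3/2) - (-11/4) = -11/8 kN·m
Load 3 — applied couple M₀=11 kN·m at a=12/5 m (b=L-a=18/5):
  M_3 = R_Ax - M_A  [x≤a] with R_A=66/25, M_A=33/25 = (66/25)·(3/2) - (33/25) = 66/25 kN·m
Superposition: M = Σ M_i = 59/100 kN·m ≈ 0.590000 kN·m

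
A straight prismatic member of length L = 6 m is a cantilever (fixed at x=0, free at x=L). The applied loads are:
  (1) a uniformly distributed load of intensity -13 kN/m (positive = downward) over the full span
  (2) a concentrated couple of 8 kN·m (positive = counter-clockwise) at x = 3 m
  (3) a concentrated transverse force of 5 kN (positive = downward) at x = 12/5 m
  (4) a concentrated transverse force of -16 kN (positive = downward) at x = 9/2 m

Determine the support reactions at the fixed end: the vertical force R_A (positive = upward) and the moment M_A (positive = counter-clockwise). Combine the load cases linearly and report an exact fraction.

Load 1 — uniform load w=-13 kN/m over full span:
  R_A = wL = (-13)·6 = -78 kN
  M_A = wL²/2 = (-13)·6²/2 = -234 kN·m
Load 2 — applied couple M₀=8 kN·m at a=3 m (b=L-a=3):
  R_A = 0 kN
  M_A = -M₀ = -8 kN·m
Load 3 — point force P=5 kN at a=12/5 m (b=L-a=18/5):
  R_A = P = 5 kN
  M_A = Pa = 5·(12/5) = 12 kN·m
Load 4 — point force P=-16 kN at a=9/2 m (b=L-a=3/2):
  R_A = P = (-16) = -16 kN
  M_A = Pa = (-16)·(9/2) = -72 kN·m
Superposition: R_A = -89 kN, M_A = -302 kN·m

R_A = -89 kN, M_A = -302 kN·m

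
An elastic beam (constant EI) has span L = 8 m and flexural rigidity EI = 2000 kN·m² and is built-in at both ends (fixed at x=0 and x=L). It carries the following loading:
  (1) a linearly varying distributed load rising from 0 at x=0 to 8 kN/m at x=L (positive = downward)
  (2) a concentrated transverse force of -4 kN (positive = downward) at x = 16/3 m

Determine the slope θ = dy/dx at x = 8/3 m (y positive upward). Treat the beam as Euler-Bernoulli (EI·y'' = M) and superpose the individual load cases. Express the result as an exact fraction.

Load 1 — triangular load w₀=8 kN/m (0→w₀ over full span):
  θ_1 = -w₀(2x(L-x)(L-2x)(x+2L)+x²(L-x)²)/(120LEI) = -8·(2·(8/3)·(8-(8/3))·(8-2·(8/3))·((8/3)+2·8)+(8/3)²·(8-(8/3))²)/(120·8·2000) = -1024/151875 rad
Load 2 — point force P=-4 kN at a=16/3 m (b=L-a=8/3):
  θ_2 = -Pb²x(2aL-(3a+b)x)/(2L³EI)  [x≤a] = -(-4)·(8/3)²·(8/3)·(2·(16/3)·8-(3·(16/3)+(8/3))·(8/3))/(2·8³·2000) = 8/6075 rad
Superposition: θ = Σ θ_i = -824/151875 rad ≈ -0.005426 rad

θ(8/3) = -824/151875 rad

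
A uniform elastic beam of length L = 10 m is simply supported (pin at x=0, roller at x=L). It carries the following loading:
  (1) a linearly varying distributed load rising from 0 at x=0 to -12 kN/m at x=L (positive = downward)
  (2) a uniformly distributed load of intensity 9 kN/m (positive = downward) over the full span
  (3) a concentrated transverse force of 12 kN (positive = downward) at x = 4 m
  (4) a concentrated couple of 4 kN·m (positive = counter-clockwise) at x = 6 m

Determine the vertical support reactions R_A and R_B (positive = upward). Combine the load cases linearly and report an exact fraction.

R_A = 163/5 kN, R_B = 47/5 kN

Load 1 — triangular load w₀=-12 kN/m (0→w₀ over full span):
  R_A = w₀L/6 = (-12)·10/6 = -20 kN
  R_B = w₀L/3 = (-12)·10/3 = -40 kN
Load 2 — uniform load w=9 kN/m over full span:
  R_A = wL/2 = 9·10/2 = 45 kN
  R_B = wL/2 = 9·10/2 = 45 kN
Load 3 — point force P=12 kN at a=4 m (b=L-a=6):
  R_A = Pb/L = 12·6/10 = 36/5 kN
  R_B = Pa/L = 12·4/10 = 24/5 kN
Load 4 — applied couple M₀=4 kN·m at a=6 m (b=L-a=4):
  R_A = M₀/L = 4/10 = 2/5 kN
  R_B = -M₀/L = -4/10 = -2/5 kN
Superposition: R_A = 163/5 kN, R_B = 47/5 kN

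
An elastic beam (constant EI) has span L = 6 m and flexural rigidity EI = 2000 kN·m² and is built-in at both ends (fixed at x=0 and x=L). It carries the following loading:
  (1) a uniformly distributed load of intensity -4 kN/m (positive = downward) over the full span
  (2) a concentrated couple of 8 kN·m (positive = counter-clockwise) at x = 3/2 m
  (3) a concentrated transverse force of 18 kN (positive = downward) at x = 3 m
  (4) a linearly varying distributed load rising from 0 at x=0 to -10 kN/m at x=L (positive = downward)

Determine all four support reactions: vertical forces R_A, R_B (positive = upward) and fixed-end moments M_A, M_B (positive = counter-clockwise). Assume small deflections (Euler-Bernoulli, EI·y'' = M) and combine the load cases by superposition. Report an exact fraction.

Load 1 — uniform load w=-4 kN/m over full span:
  R_A = wL/2 = (-4)·6/2 = -12 kN
  M_A = wL²/12 = (-4)·6²/12 = -12 kN·m
  R_B = wL/2 = (-4)·6/2 = -12 kN
  M_B = -wL²/12 = -(-4)·6²/12 = 12 kN·m
Load 2 — applied couple M₀=8 kN·m at a=3/2 m (b=L-a=9/2):
  R_A = 6M₀ab/L³ = 6·8·(3/2)·(9/2)/6³ = 3/2 kN
  M_A = M₀b(2a-b)/L² = 8·(9/2)·(2·(3/2)-(9/2))/6² = -3/2 kN·m
  R_B = -6M₀ab/L³ = -6·8·(3/2)·(9/2)/6³ = -3/2 kN
  M_B = M₀a(2b-a)/L² = 8·(3/2)·(2·(9/2)-(3/2))/6² = 5/2 kN·m
Load 3 — point force P=18 kN at a=3 m (b=L-a=3):
  R_A = Pb²(3a+b)/L³ = 18·3²·(3·3+3)/6³ = 9 kN
  M_A = Pab²/L² = 18·3·3²/6² = 27/2 kN·m
  R_B = Pa²(a+3b)/L³ = 18·3²·(3+3·3)/6³ = 9 kN
  M_B = -Pa²b/L² = -18·3²·3/6² = -27/2 kN·m
Load 4 — triangular load w₀=-10 kN/m (0→w₀ over full span):
  R_A = 3w₀L/20 = 3·(-10)·6/20 = -9 kN
  M_A = w₀L²/30 = (-10)·6²/30 = -12 kN·m
  R_B = 7w₀L/20 = 7·(-10)·6/20 = -21 kN
  M_B = -w₀L²/20 = -(-10)·6²/20 = 18 kN·m
Superposition: R_A = -21/2 kN, M_A = -12 kN·m, R_B = -51/2 kN, M_B = 19 kN·m

R_A = -21/2 kN, M_A = -12 kN·m, R_B = -51/2 kN, M_B = 19 kN·m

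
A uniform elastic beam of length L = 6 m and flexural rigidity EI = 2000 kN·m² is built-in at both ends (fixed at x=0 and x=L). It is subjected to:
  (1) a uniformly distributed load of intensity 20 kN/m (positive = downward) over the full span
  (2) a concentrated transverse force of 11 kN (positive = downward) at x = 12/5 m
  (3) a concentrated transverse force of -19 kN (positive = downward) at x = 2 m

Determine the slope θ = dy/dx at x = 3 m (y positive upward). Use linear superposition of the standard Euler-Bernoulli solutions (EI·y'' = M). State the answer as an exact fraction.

θ(3) = -1187/1500000 rad

Load 1 — uniform load w=20 kN/m over full span:
  θ_1 = -wx(L-x)(L-2x)/(12EI) = -20·3·(6-3)·(6-2·3)/(12·2000) = 0 rad
Load 2 — point force P=11 kN at a=12/5 m (b=L-a=18/5):
  θ_2 = Pa²(L-x)(2bL-(3b+a)(L-x))/(2L³EI)  [x>a] = 11·(12/5)²·(6-3)·(2·(18/5)·6-(3·(18/5)+(12/5))·(6-3))/(2·6³·2000) = 99/125000 rad
Load 3 — point force P=-19 kN at a=2 m (b=L-a=4):
  θ_3 = Pa²(L-x)(2bL-(3b+a)(L-x))/(2L³EI)  [x>a] = (-19)·2²·(6-3)·(2·4·6-(3·4+2)·(6-3))/(2·6³·2000) = -19/12000 rad
Superposition: θ = Σ θ_i = -1187/1500000 rad ≈ -0.000791 rad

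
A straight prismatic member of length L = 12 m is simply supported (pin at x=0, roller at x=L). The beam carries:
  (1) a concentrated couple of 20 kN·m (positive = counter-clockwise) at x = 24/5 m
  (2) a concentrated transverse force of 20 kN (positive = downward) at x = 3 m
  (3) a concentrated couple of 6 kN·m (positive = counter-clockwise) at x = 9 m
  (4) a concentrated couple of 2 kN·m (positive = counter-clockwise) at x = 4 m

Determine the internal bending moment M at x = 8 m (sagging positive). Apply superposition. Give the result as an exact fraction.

M(8) = 50/3 kN·m

Load 1 — applied couple M₀=20 kN·m at a=24/5 m (b=L-a=36/5):
  M_1 = M₀x/L - M₀  [x>a] = 20·8/12 - 20 = -20/3 kN·m
Load 2 — point force P=20 kN at a=3 m (b=L-a=9):
  M_2 = Pa(L-x)/L  [x>a] = 20·3·(12-8)/12 = 20 kN·m
Load 3 — applied couple M₀=6 kN·m at a=9 m (b=L-a=3):
  M_3 = M₀x/L  [x≤a] = 6·8/12 = 4 kN·m
Load 4 — applied couple M₀=2 kN·m at a=4 m (b=L-a=8):
  M_4 = M₀x/L - M₀  [x>a] = 2·8/12 - 2 = -2/3 kN·m
Superposition: M = Σ M_i = 50/3 kN·m ≈ 16.666667 kN·m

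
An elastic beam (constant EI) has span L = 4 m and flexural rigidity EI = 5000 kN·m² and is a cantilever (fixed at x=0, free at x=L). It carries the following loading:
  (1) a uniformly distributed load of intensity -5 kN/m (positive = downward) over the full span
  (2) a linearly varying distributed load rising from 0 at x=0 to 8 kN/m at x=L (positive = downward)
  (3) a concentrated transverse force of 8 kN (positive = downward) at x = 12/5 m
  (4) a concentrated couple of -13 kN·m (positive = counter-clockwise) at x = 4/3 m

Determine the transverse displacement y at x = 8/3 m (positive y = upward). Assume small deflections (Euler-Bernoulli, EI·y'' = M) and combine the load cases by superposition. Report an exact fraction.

Load 1 — uniform load w=-5 kN/m over full span:
  y_1 = -wx²(x²-4Lx+6L²)/(24EI) = -(-5)·(8/3)²·((8/3)²-4·4·(8/3)+6·4²)/(24·5000) = 544/30375 m
Load 2 — triangular load w₀=8 kN/m (0→w₀ over full span):
  y_2 = (w₀Lx³/12-w₀L²x²/6-w₀x⁵/(120L))/EI = (8·4·(8/3)³/12-8·4²·(8/3)²/6-8·(8/3)⁵/(120·4))/5000 = -47104/2278125 m
Load 3 — point force P=8 kN at a=12/5 m (b=L-a=8/5):
  y_3 = -Pa²(3x-a)/(6EI)  [x>a] = -8·(12/5)²·(3·(8/3)-(12/5))/(6·5000) = -672/78125 m
Load 4 — applied couple M₀=-13 kN·m at a=4/3 m (b=L-a=8/3):
  y_4 = M₀a(2x-a)/(2EI)  [x>a] = (-13)·(4/3)·(2·(8/3)-(4/3))/(2·5000) = -13/1875 m
Superposition: y = Σ y_i = -1042363/56953125 m ≈ -0.018302 m

y(8/3) = -1042363/56953125 m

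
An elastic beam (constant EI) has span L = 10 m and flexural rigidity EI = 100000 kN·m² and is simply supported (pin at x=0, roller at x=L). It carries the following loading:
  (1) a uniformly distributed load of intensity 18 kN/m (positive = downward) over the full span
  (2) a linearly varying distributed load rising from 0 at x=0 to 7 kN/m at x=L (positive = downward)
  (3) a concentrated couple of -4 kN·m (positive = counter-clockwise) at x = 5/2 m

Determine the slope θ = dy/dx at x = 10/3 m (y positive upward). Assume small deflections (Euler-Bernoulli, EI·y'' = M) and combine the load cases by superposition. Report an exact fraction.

Load 1 — uniform load w=18 kN/m over full span:
  θ_1 = -w(L³-6Lx²+4x³)/(24EI) = -18·(10³-6·10·(10/3)²+4·(10/3)³)/(24·100000) = -13/3600 rad
Load 2 — triangular load w₀=7 kN/m (0→w₀ over full span):
  θ_2 = -w₀(7L⁴-30L²x²+15x⁴)/(360LEI) = -7·(7·10⁴-30·10²·(10/3)²+15·(10/3)⁴)/(360·10·100000) = -91/121500 rad
Load 3 — applied couple M₀=-4 kN·m at a=5/2 m (b=L-a=15/2):
  θ_3 = (M₀x²/(2L)-M₀(x-a)+C₁)/EI  [x>a] with C₁=M₀(3b²-L²)/(6L)=-55/12 = ((-4)·(10/3)²/(2·10)-(-4)·((10/3)-(5/2))+(-55/12))/100000 = -1/28800 rad
Superposition: θ = Σ θ_i = -17087/3888000 rad ≈ -0.004395 rad

θ(10/3) = -17087/3888000 rad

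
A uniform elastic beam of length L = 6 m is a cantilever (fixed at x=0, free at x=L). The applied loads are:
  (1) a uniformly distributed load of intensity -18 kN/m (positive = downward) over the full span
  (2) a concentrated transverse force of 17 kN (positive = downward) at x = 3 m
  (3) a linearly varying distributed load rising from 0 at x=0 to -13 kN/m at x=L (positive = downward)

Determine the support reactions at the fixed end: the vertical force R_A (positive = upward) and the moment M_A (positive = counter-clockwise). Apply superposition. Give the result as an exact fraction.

Load 1 — uniform load w=-18 kN/m over full span:
  R_A = wL = (-18)·6 = -108 kN
  M_A = wL²/2 = (-18)·6²/2 = -324 kN·m
Load 2 — point force P=17 kN at a=3 m (b=L-a=3):
  R_A = P = 17 kN
  M_A = Pa = 17·3 = 51 kN·m
Load 3 — triangular load w₀=-13 kN/m (0→w₀ over full span):
  R_A = w₀L/2 = (-13)·6/2 = -39 kN
  M_A = w₀L²/3 = (-13)·6²/3 = -156 kN·m
Superposition: R_A = -130 kN, M_A = -429 kN·m

R_A = -130 kN, M_A = -429 kN·m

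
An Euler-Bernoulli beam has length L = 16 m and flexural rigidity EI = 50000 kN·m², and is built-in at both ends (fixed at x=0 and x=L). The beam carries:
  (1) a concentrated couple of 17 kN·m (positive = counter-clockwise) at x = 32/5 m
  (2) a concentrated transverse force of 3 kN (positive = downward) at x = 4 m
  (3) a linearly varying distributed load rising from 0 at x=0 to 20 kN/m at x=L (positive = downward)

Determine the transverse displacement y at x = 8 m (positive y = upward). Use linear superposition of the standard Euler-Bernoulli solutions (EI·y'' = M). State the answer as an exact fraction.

y(8) = -7946/234375 m

Load 1 — applied couple M₀=17 kN·m at a=32/5 m (b=L-a=48/5):
  y_1 = (R_Ax³/6 - M_Ax²/2 - M₀(x-a)²/2)/EI  [x>a] with R_A=153/100, M_A=51/25 = ((153/100)·8³/6 - (51/25)·8²/2 - 17·(8-(32/5))²/2)/50000 = 68/78125 m
Load 2 — point force P=3 kN at a=4 m (b=L-a=12):
  y_2 = -Pa²(L-x)²(3bL-(3b+a)(L-x))/(6L³EI)  [x>a] = -3·4²·(16-8)²·(3·12·16-(3·12+4)·(16-8))/(6·16³·50000) = -2/3125 m
Load 3 — triangular load w₀=20 kN/m (0→w₀ over full span):
  y_3 = -w₀x²(L-x)²(x+2L)/(120LEI) = -20·8²·(16-8)²·(8+2·16)/(120·16·50000) = -64/1875 m
Superposition: y = Σ y_i = -7946/234375 m ≈ -0.033903 m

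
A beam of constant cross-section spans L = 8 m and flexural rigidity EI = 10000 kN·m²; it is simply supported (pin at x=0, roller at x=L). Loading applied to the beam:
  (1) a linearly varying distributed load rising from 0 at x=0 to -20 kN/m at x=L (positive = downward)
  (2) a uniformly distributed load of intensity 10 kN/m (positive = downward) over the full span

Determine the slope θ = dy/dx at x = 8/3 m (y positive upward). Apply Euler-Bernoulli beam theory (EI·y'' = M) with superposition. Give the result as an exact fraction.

Load 1 — triangular load w₀=-20 kN/m (0→w₀ over full span):
  θ_1 = -w₀(7L⁴-30L²x²+15x⁴)/(360LEI) = -(-20)·(7·8⁴-30·8²·(8/3)²+15·(8/3)⁴)/(360·8·10000) = 1664/151875 rad
Load 2 — uniform load w=10 kN/m over full span:
  θ_2 = -w(L³-6Lx²+4x³)/(24EI) = -10·(8³-6·8·(8/3)²+4·(8/3)³)/(24·10000) = -104/10125 rad
Superposition: θ = Σ θ_i = 104/151875 rad ≈ 0.000685 rad

θ(8/3) = 104/151875 rad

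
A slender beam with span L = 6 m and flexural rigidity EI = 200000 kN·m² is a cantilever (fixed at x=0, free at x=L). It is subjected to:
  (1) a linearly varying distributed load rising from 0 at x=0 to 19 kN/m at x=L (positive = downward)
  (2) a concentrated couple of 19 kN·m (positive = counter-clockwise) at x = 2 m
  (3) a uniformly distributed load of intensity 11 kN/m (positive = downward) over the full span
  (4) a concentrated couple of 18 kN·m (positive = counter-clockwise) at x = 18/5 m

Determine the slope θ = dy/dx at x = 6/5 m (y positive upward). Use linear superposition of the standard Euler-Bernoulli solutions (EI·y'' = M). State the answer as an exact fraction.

θ(6/5) = -238551/125000000 rad

Load 1 — triangular load w₀=19 kN/m (0→w₀ over full span):
  θ_1 = (w₀Lx²/4-w₀L²x/3-w₀x⁴/(24L))/EI = (19·6·(6/5)²/4-19·6²·(6/5)/3-19·(6/5)⁴/(24·6))/200000 = -145521/125000000 rad
Load 2 — applied couple M₀=19 kN·m at a=2 m (b=L-a=4):
  θ_2 = M₀x/EI  [x≤a] = 19·(6/5)/200000 = 57/500000 rad
Load 3 — uniform load w=11 kN/m over full span:
  θ_3 = -wx(x²-3Lx+3L²)/(6EI) = -11·(6/5)·((6/5)²-3·6·(6/5)+3·6²)/(6·200000) = -6039/6250000 rad
Load 4 — applied couple M₀=18 kN·m at a=18/5 m (b=L-a=12/5):
  θ_4 = M₀x/EI  [x≤a] = 18·(6/5)/200000 = 27/250000 rad
Superposition: θ = Σ θ_i = -238551/125000000 rad ≈ -0.001908 rad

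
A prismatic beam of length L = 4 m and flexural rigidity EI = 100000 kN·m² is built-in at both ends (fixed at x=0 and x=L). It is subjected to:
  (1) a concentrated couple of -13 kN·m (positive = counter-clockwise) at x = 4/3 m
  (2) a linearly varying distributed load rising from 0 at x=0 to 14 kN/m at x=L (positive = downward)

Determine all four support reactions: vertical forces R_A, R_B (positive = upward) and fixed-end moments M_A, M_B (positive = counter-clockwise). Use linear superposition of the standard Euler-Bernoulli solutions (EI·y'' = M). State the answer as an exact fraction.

R_A = 61/15 kN, M_A = 112/15 kN·m, R_B = 359/15 kN, M_B = -233/15 kN·m

Load 1 — applied couple M₀=-13 kN·m at a=4/3 m (b=L-a=8/3):
  R_A = 6M₀ab/L³ = 6·(-13)·(4/3)·(8/3)/4³ = -13/3 kN
  M_A = M₀b(2a-b)/L² = (-13)·(8/3)·(2·(4/3)-(8/3))/4² = 0 kN·m
  R_B = -6M₀ab/L³ = -6·(-13)·(4/3)·(8/3)/4³ = 13/3 kN
  M_B = M₀a(2b-a)/L² = (-13)·(4/3)·(2·(8/3)-(4/3))/4² = -13/3 kN·m
Load 2 — triangular load w₀=14 kN/m (0→w₀ over full span):
  R_A = 3w₀L/20 = 3·14·4/20 = 42/5 kN
  M_A = w₀L²/30 = 14·4²/30 = 112/15 kN·m
  R_B = 7w₀L/20 = 7·14·4/20 = 98/5 kN
  M_B = -w₀L²/20 = -14·4²/20 = -56/5 kN·m
Superposition: R_A = 61/15 kN, M_A = 112/15 kN·m, R_B = 359/15 kN, M_B = -233/15 kN·m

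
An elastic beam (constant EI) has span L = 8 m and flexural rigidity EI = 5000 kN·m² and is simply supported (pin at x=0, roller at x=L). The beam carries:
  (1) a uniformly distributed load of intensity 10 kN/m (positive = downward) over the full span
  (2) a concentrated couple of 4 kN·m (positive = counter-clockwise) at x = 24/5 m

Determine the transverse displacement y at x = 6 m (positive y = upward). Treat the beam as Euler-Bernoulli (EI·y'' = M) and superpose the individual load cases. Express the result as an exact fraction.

Load 1 — uniform load w=10 kN/m over full span:
  y_1 = -wx(L³-2Lx²+x³)/(24EI) = -10·6·(8³-2·8·6²+6³)/(24·5000) = -19/250 m
Load 2 — applied couple M₀=4 kN·m at a=24/5 m (b=L-a=16/5):
  y_2 = (M₀x³/(6L)-M₀(x-a)²/2+C₁x)/EI  [x>a] with C₁=M₀(3b²-L²)/(6L)=-208/75 = (4·6³/(6·8)-4·(6-(24/5))²/2+(-208/75)·6)/5000 = -19/62500 m
Superposition: y = Σ y_i = -4769/62500 m ≈ -0.076304 m

y(6) = -4769/62500 m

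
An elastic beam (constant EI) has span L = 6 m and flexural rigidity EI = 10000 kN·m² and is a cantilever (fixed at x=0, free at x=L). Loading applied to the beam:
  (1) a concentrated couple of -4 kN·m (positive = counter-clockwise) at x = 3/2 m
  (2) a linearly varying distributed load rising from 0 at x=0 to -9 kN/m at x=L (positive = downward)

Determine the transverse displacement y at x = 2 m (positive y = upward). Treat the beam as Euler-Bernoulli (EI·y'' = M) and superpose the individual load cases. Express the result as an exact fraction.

y(2) = 1729/100000 m

Load 1 — applied couple M₀=-4 kN·m at a=3/2 m (b=L-a=9/2):
  y_1 = M₀a(2x-a)/(2EI)  [x>a] = (-4)·(3/2)·(2·2-(3/2))/(2·10000) = -3/4000 m
Load 2 — triangular load w₀=-9 kN/m (0→w₀ over full span):
  y_2 = (w₀Lx³/12-w₀L²x²/6-w₀x⁵/(120L))/EI = ((-9)·6·2³/12-(-9)·6²·2²/6-(-9)·2⁵/(120·6))/10000 = 451/25000 m
Superposition: y = Σ y_i = 1729/100000 m ≈ 0.017290 m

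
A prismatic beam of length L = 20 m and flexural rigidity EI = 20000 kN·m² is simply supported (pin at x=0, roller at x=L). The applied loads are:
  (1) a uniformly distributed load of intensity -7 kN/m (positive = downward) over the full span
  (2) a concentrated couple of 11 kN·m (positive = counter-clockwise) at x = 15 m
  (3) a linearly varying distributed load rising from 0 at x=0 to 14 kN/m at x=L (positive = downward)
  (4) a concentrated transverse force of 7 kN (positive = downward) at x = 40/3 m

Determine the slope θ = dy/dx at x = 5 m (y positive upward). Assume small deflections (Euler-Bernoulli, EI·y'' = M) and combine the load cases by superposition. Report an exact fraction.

Load 1 — uniform load w=-7 kN/m over full span:
  θ_1 = -w(L³-6Lx²+4x³)/(24EI) = -(-7)·(20³-6·20·5²+4·5³)/(24·20000) = 77/960 rad
Load 2 — applied couple M₀=11 kN·m at a=15 m (b=L-a=5):
  θ_2 = (M₀x²/(2L)+C₁)/EI  [x≤a] with C₁=M₀(3b²-L²)/(6L)=-715/24 = (11·5²/(2·20)+(-715/24))/20000 = -11/9600 rad
Load 3 — triangular load w₀=14 kN/m (0→w₀ over full span):
  θ_3 = -w₀(7L⁴-30L²x²+15x⁴)/(360LEI) = -14·(7·20⁴-30·20²·5²+15·5⁴)/(360·20·20000) = -9289/115200 rad
Load 4 — point force P=7 kN at a=40/3 m (b=L-a=20/3):
  θ_4 = -Pb(L²-b²-3x²)/(6LEI)  [x≤a] = -7·(20/3)·(20²-(20/3)²-3·5²)/(6·20·20000) = -707/129600 rad
Superposition: θ = Σ θ_i = -1457/207360 rad ≈ -0.007026 rad

θ(5) = -1457/207360 rad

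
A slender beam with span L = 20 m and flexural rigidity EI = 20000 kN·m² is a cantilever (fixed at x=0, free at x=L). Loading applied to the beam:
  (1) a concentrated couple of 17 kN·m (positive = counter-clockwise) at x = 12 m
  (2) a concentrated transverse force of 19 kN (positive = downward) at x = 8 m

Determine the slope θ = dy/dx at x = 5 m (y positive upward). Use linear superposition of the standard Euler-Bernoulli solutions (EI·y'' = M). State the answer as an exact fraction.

Load 1 — applied couple M₀=17 kN·m at a=12 m (b=L-a=8):
  θ_1 = M₀x/EI  [x≤a] = 17·5/20000 = 17/4000 rad
Load 2 — point force P=19 kN at a=8 m (b=L-a=12):
  θ_2 = -Px(2a-x)/(2EI)  [x≤a] = -19·5·(2·8-5)/(2·20000) = -209/8000 rad
Superposition: θ = Σ θ_i = -7/320 rad ≈ -0.021875 rad

θ(5) = -7/320 rad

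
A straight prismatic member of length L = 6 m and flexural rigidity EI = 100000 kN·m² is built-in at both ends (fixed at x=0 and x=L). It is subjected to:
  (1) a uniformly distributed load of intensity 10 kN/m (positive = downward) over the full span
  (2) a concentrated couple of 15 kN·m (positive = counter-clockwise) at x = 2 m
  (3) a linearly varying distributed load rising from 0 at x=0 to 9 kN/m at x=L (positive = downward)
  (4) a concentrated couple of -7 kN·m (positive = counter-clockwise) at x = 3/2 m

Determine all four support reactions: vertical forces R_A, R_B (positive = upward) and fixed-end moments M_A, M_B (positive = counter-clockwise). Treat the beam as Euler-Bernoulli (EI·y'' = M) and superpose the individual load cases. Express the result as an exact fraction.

Load 1 — uniform load w=10 kN/m over full span:
  R_A = wL/2 = 10·6/2 = 30 kN
  M_A = wL²/12 = 10·6²/12 = 30 kN·m
  R_B = wL/2 = 10·6/2 = 30 kN
  M_B = -wL²/12 = -10·6²/12 = -30 kN·m
Load 2 — applied couple M₀=15 kN·m at a=2 m (b=L-a=4):
  R_A = 6M₀ab/L³ = 6·15·2·4/6³ = 10/3 kN
  M_A = M₀b(2a-b)/L² = 15·4·(2·2-4)/6² = 0 kN·m
  R_B = -6M₀ab/L³ = -6·15·2·4/6³ = -10/3 kN
  M_B = M₀a(2b-a)/L² = 15·2·(2·4-2)/6² = 5 kN·m
Load 3 — triangular load w₀=9 kN/m (0→w₀ over full span):
  R_A = 3w₀L/20 = 3·9·6/20 = 81/10 kN
  M_A = w₀L²/30 = 9·6²/30 = 54/5 kN·m
  R_B = 7w₀L/20 = 7·9·6/20 = 189/10 kN
  M_B = -w₀L²/20 = -9·6²/20 = -81/5 kN·m
Load 4 — applied couple M₀=-7 kN·m at a=3/2 m (b=L-a=9/2):
  R_A = 6M₀ab/L³ = 6·(-7)·(3/2)·(9/2)/6³ = -21/16 kN
  M_A = M₀b(2a-b)/L² = (-7)·(9/2)·(2·(3/2)-(9/2))/6² = 21/16 kN·m
  R_B = -6M₀ab/L³ = -6·(-7)·(3/2)·(9/2)/6³ = 21/16 kN
  M_B = M₀a(2b-a)/L² = (-7)·(3/2)·(2·(9/2)-(3/2))/6² = -35/16 kN·m
Superposition: R_A = 9629/240 kN, M_A = 3369/80 kN·m, R_B = 11251/240 kN, M_B = -3471/80 kN·m

R_A = 9629/240 kN, M_A = 3369/80 kN·m, R_B = 11251/240 kN, M_B = -3471/80 kN·m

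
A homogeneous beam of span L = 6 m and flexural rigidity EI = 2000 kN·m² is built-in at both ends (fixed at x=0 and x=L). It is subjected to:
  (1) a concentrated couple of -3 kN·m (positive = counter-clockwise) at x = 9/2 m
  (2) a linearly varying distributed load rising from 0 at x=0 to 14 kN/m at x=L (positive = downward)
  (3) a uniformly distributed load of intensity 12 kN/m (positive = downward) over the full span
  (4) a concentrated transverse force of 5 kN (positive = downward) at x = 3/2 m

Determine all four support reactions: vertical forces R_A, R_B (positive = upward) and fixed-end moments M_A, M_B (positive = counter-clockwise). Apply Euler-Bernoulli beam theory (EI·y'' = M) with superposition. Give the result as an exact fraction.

R_A = 8361/160 kN, M_A = 8973/160 kN·m, R_B = 10679/160 kN, M_B = -9927/160 kN·m

Load 1 — applied couple M₀=-3 kN·m at a=9/2 m (b=L-a=3/2):
  R_A = 6M₀ab/L³ = 6·(-3)·(9/2)·(3/2)/6³ = -9/16 kN
  M_A = M₀b(2a-b)/L² = (-3)·(3/2)·(2·(9/2)-(3/2))/6² = -15/16 kN·m
  R_B = -6M₀ab/L³ = -6·(-3)·(9/2)·(3/2)/6³ = 9/16 kN
  M_B = M₀a(2b-a)/L² = (-3)·(9/2)·(2·(3/2)-(9/2))/6² = 9/16 kN·m
Load 2 — triangular load w₀=14 kN/m (0→w₀ over full span):
  R_A = 3w₀L/20 = 3·14·6/20 = 63/5 kN
  M_A = w₀L²/30 = 14·6²/30 = 84/5 kN·m
  R_B = 7w₀L/20 = 7·14·6/20 = 147/5 kN
  M_B = -w₀L²/20 = -14·6²/20 = -126/5 kN·m
Load 3 — uniform load w=12 kN/m over full span:
  R_A = wL/2 = 12·6/2 = 36 kN
  M_A = wL²/12 = 12·6²/12 = 36 kN·m
  R_B = wL/2 = 12·6/2 = 36 kN
  M_B = -wL²/12 = -12·6²/12 = -36 kN·m
Load 4 — point force P=5 kN at a=3/2 m (b=L-a=9/2):
  R_A = Pb²(3a+b)/L³ = 5·(9/2)²·(3·(3/2)+(9/2))/6³ = 135/32 kN
  M_A = Pab²/L² = 5·(3/2)·(9/2)²/6² = 135/32 kN·m
  R_B = Pa²(a+3b)/L³ = 5·(3/2)²·((3/2)+3·(9/2))/6³ = 25/32 kN
  M_B = -Pa²b/L² = -5·(3/2)²·(9/2)/6² = -45/32 kN·m
Superposition: R_A = 8361/160 kN, M_A = 8973/160 kN·m, R_B = 10679/160 kN, M_B = -9927/160 kN·m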